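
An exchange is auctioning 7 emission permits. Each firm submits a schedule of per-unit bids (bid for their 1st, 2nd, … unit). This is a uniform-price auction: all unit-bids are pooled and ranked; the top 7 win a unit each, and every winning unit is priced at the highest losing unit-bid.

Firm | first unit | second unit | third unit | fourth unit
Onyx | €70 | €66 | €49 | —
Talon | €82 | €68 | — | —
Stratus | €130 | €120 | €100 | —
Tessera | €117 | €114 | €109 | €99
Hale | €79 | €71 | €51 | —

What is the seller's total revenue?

Total revenue: €574

Pooled unit-bids ranked (top 7): 130 (Stratus-1), 120 (Stratus-2), 117 (Tessera-1), 114 (Tessera-2), 109 (Tessera-3), 100 (Stratus-3), 99 (Tessera-4)
The (k+1)-th unit-bid is €82.
Allocation: Stratus 3, Tessera 4. Every unit priced at €82.
Revenue = 7 × 82 = €574.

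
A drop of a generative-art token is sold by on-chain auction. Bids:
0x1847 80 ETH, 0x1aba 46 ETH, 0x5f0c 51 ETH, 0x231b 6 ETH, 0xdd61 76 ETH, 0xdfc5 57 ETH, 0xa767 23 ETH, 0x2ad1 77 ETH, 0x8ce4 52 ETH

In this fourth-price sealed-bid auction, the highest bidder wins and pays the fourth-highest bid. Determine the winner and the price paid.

Rule: the highest bidder wins and pays the fourth-highest bid.
Sorting bids: 80 (0x1847) > 77 (0x2ad1) > 76 (0xdd61) > 57 (0xdfc5) > 52 (0x8ce4) > 51 (0x5f0c) > …
0x1847 wins; payment is bid #4 in the ranking = 57 ETH.

0x1847 pays 57 ETH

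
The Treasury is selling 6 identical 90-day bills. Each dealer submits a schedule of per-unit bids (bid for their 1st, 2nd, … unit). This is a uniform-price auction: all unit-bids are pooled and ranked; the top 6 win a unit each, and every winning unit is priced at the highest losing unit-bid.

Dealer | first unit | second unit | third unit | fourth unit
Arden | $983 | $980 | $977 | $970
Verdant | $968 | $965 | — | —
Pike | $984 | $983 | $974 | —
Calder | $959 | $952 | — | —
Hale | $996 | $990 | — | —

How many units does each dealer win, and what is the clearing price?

Arden 2, Hale 2, Pike 2; clearing price $977

All unit-bids, highest first — top 6: 996 (Hale-1), 990 (Hale-2), 984 (Pike-1), 983 (Arden-1), 983 (Pike-2), 980 (Arden-2)
First bid not allocated: $977.
Allocation: Arden 2, Hale 2, Pike 2.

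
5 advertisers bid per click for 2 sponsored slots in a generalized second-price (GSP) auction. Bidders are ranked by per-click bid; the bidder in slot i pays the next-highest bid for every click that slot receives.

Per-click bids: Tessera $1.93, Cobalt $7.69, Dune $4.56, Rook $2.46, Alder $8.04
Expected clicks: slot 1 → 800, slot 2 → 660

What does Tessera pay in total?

Sorting advertisers: $8.04 (Alder) > $7.69 (Cobalt) > $4.56 (Dune) > …
Tessera ranks below slot 2 → no slot, pays nothing.

Tessera pays $0.00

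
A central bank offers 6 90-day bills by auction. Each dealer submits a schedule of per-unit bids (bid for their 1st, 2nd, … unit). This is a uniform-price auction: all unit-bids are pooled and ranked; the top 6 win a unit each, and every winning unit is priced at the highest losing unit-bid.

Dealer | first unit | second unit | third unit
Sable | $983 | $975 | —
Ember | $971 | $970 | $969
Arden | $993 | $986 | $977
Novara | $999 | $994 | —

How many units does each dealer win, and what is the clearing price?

Pooled unit-bids ranked (top 6): 999 (Novara-1), 994 (Novara-2), 993 (Arden-1), 986 (Arden-2), 983 (Sable-1), 977 (Arden-3)
The (k+1)-th unit-bid is $975.
Allocation: Arden 3, Novara 2, Sable 1.

Arden 3, Novara 2, Sable 1; clearing price $975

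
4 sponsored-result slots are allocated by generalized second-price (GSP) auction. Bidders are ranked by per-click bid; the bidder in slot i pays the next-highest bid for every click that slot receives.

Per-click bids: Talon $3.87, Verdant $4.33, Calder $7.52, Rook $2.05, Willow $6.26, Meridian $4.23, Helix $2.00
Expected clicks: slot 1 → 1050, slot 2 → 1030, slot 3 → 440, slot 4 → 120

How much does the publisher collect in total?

Sorting advertisers: $7.52 (Calder) > $6.26 (Willow) > $4.33 (Verdant) > $4.23 (Meridian) > $3.87 (Talon) > …
Slot 1: Calder pays $6.26 × 1050 = $6573.00
Slot 2: Willow pays $4.33 × 1030 = $4459.90
Slot 3: Verdant pays $4.23 × 440 = $1861.20
Slot 4: Meridian pays $3.87 × 120 = $464.40
Total = $13358.50

Total revenue: $13358.50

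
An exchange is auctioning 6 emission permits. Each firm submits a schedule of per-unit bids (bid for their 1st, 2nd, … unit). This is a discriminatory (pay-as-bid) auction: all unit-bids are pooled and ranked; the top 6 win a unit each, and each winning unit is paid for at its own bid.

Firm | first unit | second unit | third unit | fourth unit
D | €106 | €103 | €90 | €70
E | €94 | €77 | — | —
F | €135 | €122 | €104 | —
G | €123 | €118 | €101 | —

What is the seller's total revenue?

All unit-bids, highest first — top 6: 135 (F-1), 123 (G-1), 122 (F-2), 118 (G-2), 106 (D-1), 104 (F-3)
Next rejected bid: €103 (not a price — pay-as-bid).
Each winning unit pays its own bid.
Revenue = 135 + 123 + 122 + 118 + 106 + 104 = €708.

Total revenue: €708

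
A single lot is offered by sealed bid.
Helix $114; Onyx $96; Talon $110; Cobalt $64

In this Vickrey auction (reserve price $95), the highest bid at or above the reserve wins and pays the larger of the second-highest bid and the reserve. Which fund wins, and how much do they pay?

Rule: the highest bid at or above the reserve wins and pays the larger of the second-highest bid and the reserve.
Bids in order: 114 (Helix) > 110 (Talon) > 96 (Onyx) > 64 (Cobalt)
Helix has the top bid at or above the reserve ($114).
max(second-highest $110, reserve $95) = $110; the reserve does not bind.

Helix pays $110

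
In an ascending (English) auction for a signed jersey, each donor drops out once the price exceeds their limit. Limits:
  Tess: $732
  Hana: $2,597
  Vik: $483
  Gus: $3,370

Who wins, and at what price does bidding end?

Ascending (English) auction: the price rises until one bidder remains; the winner pays the price at which the last rival dropped out.
Limits in order: 3,370 (Gus) > 2,597 (Hana) > 732 (Tess) > 483 (Vik)
Hana is the last rival to drop out, at $2,597; Gus remains and wins at that price.

Gus wins at $2,597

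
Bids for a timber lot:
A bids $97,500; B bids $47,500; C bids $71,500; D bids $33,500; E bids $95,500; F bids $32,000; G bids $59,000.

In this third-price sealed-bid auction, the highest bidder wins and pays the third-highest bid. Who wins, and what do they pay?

Bids in order: 97,500 (A) > 95,500 (E) > 71,500 (C) > 59,000 (G) > 47,500 (B) > 33,500 (D) > …
A is highest; pays the third-highest bid, $71,500.

A pays $71,500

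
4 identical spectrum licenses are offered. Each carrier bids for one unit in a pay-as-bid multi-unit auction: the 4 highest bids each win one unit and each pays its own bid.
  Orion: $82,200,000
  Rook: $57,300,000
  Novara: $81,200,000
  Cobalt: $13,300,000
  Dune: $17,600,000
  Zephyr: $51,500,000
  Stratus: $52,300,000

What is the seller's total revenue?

Sorting: 82,200,000 (Orion), 81,200,000 (Novara), 57,300,000 (Rook), 52,300,000 (Stratus), 51,500,000 (Zephyr), 17,600,000 (Dune), …
Winners (4 units): Orion, Novara, Rook, Stratus.
Total revenue = 82,200,000 + 81,200,000 + 57,300,000 + 52,300,000 = $273,000,000.

Total revenue: $273,000,000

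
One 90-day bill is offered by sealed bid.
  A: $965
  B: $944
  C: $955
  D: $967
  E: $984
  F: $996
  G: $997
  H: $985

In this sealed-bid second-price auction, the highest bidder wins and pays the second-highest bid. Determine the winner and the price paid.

Sorting bids: 997 (G) > 996 (F) > 985 (H) > 984 (E) > 967 (D) > 965 (A) > …
G wins with the highest bid; price is set by the runner-up at $996.

G pays $996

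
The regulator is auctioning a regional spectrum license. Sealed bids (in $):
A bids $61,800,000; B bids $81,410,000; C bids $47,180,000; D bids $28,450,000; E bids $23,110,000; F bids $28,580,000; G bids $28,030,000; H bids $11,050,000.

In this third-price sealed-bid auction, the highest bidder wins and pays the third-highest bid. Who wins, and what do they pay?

B pays $47,180,000

Rule: the highest bidder wins and pays the third-highest bid.
Bids ranked: 81,410,000 (B) > 61,800,000 (A) > 47,180,000 (C) > 28,580,000 (F) > 28,450,000 (D) > 28,030,000 (G) > …
B wins; payment is bid #3 in the ranking = $47,180,000.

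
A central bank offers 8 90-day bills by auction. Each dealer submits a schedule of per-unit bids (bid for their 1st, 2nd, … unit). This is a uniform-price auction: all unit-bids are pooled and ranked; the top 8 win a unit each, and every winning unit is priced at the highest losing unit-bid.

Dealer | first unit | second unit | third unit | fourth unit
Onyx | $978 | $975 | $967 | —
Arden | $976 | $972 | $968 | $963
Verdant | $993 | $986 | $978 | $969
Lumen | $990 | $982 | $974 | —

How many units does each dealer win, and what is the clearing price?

Arden 1, Lumen 2, Onyx 2, Verdant 3; clearing price $974

All unit-bids, highest first — top 8: 993 (Verdant-1), 990 (Lumen-1), 986 (Verdant-2), 982 (Lumen-2), 978 (Onyx-1), 978 (Verdant-3), 976 (Arden-1), 975 (Onyx-2)
First bid not allocated: $974.
Allocation: Arden 1, Lumen 2, Onyx 2, Verdant 3.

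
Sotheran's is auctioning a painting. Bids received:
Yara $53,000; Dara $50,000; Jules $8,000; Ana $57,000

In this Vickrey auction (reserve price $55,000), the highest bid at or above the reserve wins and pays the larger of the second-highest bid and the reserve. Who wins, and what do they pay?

Ana pays $55,000

Bids ranked: 57,000 (Ana) > 53,000 (Yara) > 50,000 (Dara) > 8,000 (Jules)
Ana has the top bid at or above the reserve ($57,000).
max(second-highest $53,000, reserve $55,000) = $55,000.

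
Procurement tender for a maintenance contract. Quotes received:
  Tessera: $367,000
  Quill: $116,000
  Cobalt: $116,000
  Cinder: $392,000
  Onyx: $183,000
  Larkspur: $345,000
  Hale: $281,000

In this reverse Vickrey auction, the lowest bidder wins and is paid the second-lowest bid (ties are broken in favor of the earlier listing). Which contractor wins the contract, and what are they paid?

Quill is paid $116,000

Rule: the lowest bidder wins and is paid the second-lowest bid.
Bids in order: 116,000 (Quill) < 116,000 (Cobalt) < 183,000 (Onyx) < 281,000 (Hale) < 345,000 (Larkspur) < 367,000 (Tessera) < …
Tie at $116,000 → Quill wins by tie-break.
Quill wins with the lowest bid; price is set by the runner-up at $116,000.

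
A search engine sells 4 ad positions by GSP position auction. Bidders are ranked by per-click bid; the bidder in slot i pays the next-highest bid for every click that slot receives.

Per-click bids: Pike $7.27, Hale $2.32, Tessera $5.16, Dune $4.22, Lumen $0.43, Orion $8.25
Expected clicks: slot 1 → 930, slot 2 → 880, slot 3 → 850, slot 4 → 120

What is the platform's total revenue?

Total revenue: $15167.30

Per-click bids in order: $8.25 (Orion) > $7.27 (Pike) > $5.16 (Tessera) > $4.22 (Dune) > $2.32 (Hale) > …
Slot 1: Orion pays $7.27 × 930 = $6761.10
Slot 2: Pike pays $5.16 × 880 = $4540.80
Slot 3: Tessera pays $4.22 × 850 = $3587.00
Slot 4: Dune pays $2.32 × 120 = $278.40
Total = $15167.30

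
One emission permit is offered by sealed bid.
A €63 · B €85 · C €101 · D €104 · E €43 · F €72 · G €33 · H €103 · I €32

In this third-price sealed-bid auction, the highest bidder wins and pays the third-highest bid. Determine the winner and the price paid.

Rule: the highest bidder wins and pays the third-highest bid.
Bids in order: 104 (D) > 103 (H) > 101 (C) > 85 (B) > 72 (F) > 63 (A) > …
D is highest; pays the third-highest bid, €101.

D pays €101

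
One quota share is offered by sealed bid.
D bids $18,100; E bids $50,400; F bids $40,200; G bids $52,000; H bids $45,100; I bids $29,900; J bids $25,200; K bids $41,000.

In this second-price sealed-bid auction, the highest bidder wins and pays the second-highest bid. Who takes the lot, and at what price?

G pays $50,400

Bids in order: 52,000 (G) > 50,400 (E) > 45,100 (H) > 41,000 (K) > 40,200 (F) > 29,900 (I) > …
G is highest; pays the second-highest bid, $50,400.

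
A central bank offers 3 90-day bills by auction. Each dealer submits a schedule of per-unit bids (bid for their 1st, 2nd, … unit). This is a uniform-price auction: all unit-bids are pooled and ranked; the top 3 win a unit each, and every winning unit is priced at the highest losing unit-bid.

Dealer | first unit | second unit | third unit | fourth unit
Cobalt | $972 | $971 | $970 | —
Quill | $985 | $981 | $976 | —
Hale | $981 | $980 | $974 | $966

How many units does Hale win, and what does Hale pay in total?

Pooled unit-bids ranked (top 3): 985 (Quill-1), 981 (Quill-2), 981 (Hale-1)
The (k+1)-th unit-bid is $980.
Hale wins 1 unit(s) at $980 each.

Hale: 1 unit, pays $980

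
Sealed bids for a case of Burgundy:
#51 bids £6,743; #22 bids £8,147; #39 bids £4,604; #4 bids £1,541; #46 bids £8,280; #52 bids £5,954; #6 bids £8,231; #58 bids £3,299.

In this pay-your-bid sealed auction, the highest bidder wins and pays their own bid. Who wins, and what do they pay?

Pay-your-bid sealed auction: the highest bidder wins and pays their own bid.
Bids in order: 8,280 (#46) > 8,231 (#6) > 8,147 (#22) > 6,743 (#51) > 5,954 (#52) > 4,604 (#39) > …
First-price: #46 pays what they bid, £8,280.

#46 pays £8,280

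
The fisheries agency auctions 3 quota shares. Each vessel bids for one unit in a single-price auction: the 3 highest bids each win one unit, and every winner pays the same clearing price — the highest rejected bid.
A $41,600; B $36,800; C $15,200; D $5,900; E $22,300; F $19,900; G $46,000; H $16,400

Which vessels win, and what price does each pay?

G, A, B; each pays $22,300

Ordering the bids: 46,000 (G), 41,600 (A), 36,800 (B), 22,300 (E), 19,900 (F), …
The 3 highest are G, A, B.
Highest unsuccessful bid: $22,300 → clearing price.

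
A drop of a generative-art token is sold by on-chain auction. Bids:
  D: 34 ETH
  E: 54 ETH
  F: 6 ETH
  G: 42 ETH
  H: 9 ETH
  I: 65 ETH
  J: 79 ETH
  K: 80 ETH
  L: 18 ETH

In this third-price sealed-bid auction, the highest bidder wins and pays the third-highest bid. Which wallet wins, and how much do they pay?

K pays 65 ETH

Bids ranked: 80 (K) > 79 (J) > 65 (I) > 54 (E) > 42 (G) > 34 (D) > …
K wins; payment is bid #3 in the ranking = 65 ETH.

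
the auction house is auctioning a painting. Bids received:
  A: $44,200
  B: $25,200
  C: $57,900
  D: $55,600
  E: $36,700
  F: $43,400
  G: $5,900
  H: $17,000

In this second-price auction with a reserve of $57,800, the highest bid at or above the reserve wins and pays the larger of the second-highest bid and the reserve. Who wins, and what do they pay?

Bids in order: 57,900 (C) > 55,600 (D) > 44,200 (A) > 43,400 (F) > 36,700 (E) > 25,200 (B) > …
C has the top bid at or above the reserve ($57,900).
max(second-highest $55,600, reserve $57,800) = $57,800.

C pays $57,800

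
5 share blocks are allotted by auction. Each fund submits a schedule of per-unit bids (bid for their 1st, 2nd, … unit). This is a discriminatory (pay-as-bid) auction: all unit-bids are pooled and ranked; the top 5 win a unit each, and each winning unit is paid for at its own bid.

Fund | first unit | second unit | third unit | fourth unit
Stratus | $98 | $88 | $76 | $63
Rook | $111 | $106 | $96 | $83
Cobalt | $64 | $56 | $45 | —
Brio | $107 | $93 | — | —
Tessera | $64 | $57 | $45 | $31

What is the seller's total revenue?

Pooled unit-bids ranked (top 5): 111 (Rook-1), 107 (Brio-1), 106 (Rook-2), 98 (Stratus-1), 96 (Rook-3)
Next rejected bid: $93 (not a price — pay-as-bid).
Each winning unit pays its own bid.
Revenue = 111 + 107 + 106 + 98 + 96 = $518.

Total revenue: $518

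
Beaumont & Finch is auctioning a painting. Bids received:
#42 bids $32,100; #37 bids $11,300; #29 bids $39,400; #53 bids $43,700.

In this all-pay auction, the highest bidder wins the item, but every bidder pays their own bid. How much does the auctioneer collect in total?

Total revenue: $126,500

All-pay auction: the highest bidder wins the item, but every bidder pays their own bid.
Bids in order: 43,700 (#53) > 39,400 (#29) > 32,100 (#42) > 11,300 (#37)
#53 wins with the top bid; all bids are sunk regardless.
Every bidder forfeits their bid regardless of winning.
Revenue = 32,100 + 11,300 + 39,400 + 43,700 = $126,500.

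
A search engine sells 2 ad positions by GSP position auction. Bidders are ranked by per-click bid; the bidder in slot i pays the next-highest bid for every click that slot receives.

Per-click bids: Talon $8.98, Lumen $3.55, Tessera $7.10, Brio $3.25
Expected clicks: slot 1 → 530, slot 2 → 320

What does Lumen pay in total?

Lumen pays $0.00

Sorting advertisers: $8.98 (Talon) > $7.10 (Tessera) > $3.55 (Lumen) > …
Lumen ranks below slot 2 → no slot, pays nothing.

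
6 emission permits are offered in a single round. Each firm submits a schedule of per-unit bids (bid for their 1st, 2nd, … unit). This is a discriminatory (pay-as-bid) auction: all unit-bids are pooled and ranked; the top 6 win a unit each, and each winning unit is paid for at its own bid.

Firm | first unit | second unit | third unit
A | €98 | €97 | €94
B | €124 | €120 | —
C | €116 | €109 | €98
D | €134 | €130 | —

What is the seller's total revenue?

Total revenue: €733

Merging the schedules and taking the best 6: 134 (D-1), 130 (D-2), 124 (B-1), 120 (B-2), 116 (C-1), 109 (C-2)
Next rejected bid: €98 (not a price — pay-as-bid).
Each winning unit pays its own bid.
Revenue = 134 + 130 + 124 + 120 + 116 + 109 = €733.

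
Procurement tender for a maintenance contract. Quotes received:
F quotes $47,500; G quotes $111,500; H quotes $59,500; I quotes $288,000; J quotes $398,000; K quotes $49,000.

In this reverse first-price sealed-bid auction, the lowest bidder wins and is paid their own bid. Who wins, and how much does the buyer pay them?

Reverse first-price sealed-bid auction: the lowest bidder wins and is paid their own bid.
Bids in order: 47,500 (F) < 49,000 (K) < 59,500 (H) < 111,500 (G) < 288,000 (I) < 398,000 (J)
F has the lowest bid and is paid exactly that: $47,500.

F is paid $47,500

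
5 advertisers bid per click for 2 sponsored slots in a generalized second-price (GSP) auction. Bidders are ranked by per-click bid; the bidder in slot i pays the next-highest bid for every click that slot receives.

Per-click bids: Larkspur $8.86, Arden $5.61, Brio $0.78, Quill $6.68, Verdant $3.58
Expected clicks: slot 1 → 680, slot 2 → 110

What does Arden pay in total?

Per-click bids in order: $8.86 (Larkspur) > $6.68 (Quill) > $5.61 (Arden) > …
Arden ranks below slot 2 → no slot, pays nothing.

Arden pays $0.00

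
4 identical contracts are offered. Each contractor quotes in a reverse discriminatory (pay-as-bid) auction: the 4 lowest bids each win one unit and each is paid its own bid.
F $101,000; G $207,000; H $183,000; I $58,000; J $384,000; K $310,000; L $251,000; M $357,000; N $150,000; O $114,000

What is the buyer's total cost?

Total cost: $423,000

Bids ranked low→high: 58,000 (I), 101,000 (F), 114,000 (O), 150,000 (N), 183,000 (H), 207,000 (G), …
Lowest 4: I, F, O, N.
Total cost = 58,000 + 101,000 + 114,000 + 150,000 = $423,000.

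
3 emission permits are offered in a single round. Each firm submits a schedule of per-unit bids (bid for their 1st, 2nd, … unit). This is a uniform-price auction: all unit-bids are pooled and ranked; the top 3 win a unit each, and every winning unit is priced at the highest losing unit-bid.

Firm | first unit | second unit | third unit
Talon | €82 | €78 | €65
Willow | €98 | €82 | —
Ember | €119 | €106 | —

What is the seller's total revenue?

Total revenue: €246

Pooled unit-bids ranked (top 3): 119 (Ember-1), 106 (Ember-2), 98 (Willow-1)
First bid not allocated: €82.
Allocation: Ember 2, Willow 1. Every unit priced at €82.
Revenue = 3 × 82 = €246.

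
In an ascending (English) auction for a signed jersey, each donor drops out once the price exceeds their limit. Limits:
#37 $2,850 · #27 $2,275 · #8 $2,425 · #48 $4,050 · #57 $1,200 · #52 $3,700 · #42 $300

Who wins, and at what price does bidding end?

#48 wins at $3,700

Rule: the price rises until one bidder remains; the winner pays the price at which the last rival dropped out.
Sorting limits: 4,050 (#48) > 3,700 (#52) > 2,850 (#37) > 2,425 (#8) > 2,275 (#27) > 1,200 (#57) > …
Bidding ends when #52 exits at $3,700; #48 takes it.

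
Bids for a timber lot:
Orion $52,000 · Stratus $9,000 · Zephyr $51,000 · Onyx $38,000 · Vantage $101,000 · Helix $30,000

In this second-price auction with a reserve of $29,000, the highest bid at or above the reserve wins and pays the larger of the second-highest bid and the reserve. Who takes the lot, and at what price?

Vantage pays $52,000

Bids in order: 101,000 (Vantage) > 52,000 (Orion) > 51,000 (Zephyr) > 38,000 (Onyx) > 30,000 (Helix) > 9,000 (Stratus)
Vantage has the top bid at or above the reserve ($101,000).
max(second-highest $52,000, reserve $29,000) = $52,000; the reserve does not bind.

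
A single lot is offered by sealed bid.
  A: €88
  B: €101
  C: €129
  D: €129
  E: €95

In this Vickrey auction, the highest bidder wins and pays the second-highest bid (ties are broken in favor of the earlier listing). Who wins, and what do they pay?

C pays €129

Bids ranked: 129 (C) > 129 (D) > 101 (B) > 95 (E) > 88 (A)
C and D tie at €129; tie-break gives it to C.
Second-price: C pays D's bid of €129.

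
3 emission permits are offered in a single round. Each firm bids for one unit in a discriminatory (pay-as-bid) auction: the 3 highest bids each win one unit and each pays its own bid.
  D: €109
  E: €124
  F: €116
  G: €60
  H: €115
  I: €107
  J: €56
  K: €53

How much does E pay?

E pays €124

Bids ranked high→low: 124 (E), 116 (F), 115 (H), 109 (D), 107 (I), …
The 3 highest are E, F, H.
E wins → own bid €124.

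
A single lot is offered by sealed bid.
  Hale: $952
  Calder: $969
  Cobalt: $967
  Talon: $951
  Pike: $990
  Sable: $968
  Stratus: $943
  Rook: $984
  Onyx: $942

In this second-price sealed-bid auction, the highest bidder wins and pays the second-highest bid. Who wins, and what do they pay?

Pike pays $984

Second-price sealed-bid auction: the highest bidder wins and pays the second-highest bid.
Bids ranked: 990 (Pike) > 984 (Rook) > 969 (Calder) > 968 (Sable) > 967 (Cobalt) > 952 (Hale) > …
Pike is highest; pays the second-highest bid, $984.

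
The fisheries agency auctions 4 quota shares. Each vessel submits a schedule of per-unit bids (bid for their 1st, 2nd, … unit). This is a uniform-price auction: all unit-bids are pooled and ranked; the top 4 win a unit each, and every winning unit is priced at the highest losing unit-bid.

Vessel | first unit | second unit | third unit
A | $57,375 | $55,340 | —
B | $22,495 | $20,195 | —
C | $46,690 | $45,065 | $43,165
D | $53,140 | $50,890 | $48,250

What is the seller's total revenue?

Merging the schedules and taking the best 4: 57,375 (A-1), 55,340 (A-2), 53,140 (D-1), 50,890 (D-2)
Highest rejected unit-bid = $48,250.
Allocation: A 2, D 2. Every unit priced at $48,250.
Revenue = 4 × 48,250 = $193,000.

Total revenue: $193,000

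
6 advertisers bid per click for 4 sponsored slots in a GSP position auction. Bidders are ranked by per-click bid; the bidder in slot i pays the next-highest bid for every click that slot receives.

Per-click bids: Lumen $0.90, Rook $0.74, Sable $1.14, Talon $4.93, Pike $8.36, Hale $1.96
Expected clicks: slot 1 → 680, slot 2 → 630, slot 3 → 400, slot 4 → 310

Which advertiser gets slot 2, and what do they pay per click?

Talon; $1.96 per click

Ranked by bid: $8.36 (Pike) > $4.93 (Talon) > $1.96 (Hale) > $1.14 (Sable) > $0.90 (Lumen) > …
Slot 2 goes to the second-ranked bidder, Talon, who pays the next bid down: $1.96/click.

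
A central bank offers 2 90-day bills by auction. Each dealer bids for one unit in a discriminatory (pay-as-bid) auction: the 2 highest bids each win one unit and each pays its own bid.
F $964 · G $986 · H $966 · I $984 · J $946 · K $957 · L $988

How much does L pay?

Bids ranked high→low: 988 (L), 986 (G), 984 (I), 966 (H), …
The 2 highest are L, G.
L wins → own bid $988.

L pays $988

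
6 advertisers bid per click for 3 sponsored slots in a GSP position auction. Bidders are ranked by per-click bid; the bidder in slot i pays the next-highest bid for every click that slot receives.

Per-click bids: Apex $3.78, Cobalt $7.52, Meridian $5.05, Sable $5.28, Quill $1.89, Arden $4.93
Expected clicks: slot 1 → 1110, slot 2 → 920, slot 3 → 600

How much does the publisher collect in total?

Total revenue: $13464.80

Ranked by bid: $7.52 (Cobalt) > $5.28 (Sable) > $5.05 (Meridian) > $4.93 (Arden) > …
Slot 1: Cobalt pays $5.28 × 1110 = $5860.80
Slot 2: Sable pays $5.05 × 920 = $4646.00
Slot 3: Meridian pays $4.93 × 600 = $2958.00
Total = $13464.80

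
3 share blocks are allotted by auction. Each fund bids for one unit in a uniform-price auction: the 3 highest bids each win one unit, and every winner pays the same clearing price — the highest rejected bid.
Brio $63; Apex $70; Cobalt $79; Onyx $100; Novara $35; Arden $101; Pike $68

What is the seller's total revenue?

Total revenue: $210

Bids ranked high→low: 101 (Arden), 100 (Onyx), 79 (Cobalt), 70 (Apex), 68 (Pike), …
The 3 highest are Arden, Onyx, Cobalt.
Clearing price = highest rejected bid = $70.
Total revenue = 3 × $70 = $210.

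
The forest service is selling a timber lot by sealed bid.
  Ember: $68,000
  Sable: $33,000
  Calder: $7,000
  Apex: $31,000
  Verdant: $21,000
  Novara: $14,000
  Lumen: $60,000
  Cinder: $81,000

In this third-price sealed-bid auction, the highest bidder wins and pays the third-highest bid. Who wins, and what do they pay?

Cinder pays $60,000

Sorting bids: 81,000 (Cinder) > 68,000 (Ember) > 60,000 (Lumen) > 33,000 (Sable) > 31,000 (Apex) > 21,000 (Verdant) > …
Cinder is highest; pays the third-highest bid, $60,000.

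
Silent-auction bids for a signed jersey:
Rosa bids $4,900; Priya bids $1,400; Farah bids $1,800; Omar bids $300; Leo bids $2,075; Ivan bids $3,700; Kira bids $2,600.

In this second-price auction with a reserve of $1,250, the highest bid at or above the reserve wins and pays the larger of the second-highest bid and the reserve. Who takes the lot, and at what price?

Rosa pays $3,700

Second-price auction with a reserve of $1,250: the highest bid at or above the reserve wins and pays the larger of the second-highest bid and the reserve.
Bids in order: 4,900 (Rosa) > 3,700 (Ivan) > 2,600 (Kira) > 2,075 (Leo) > 1,800 (Farah) > 1,400 (Priya) > …
Rosa has the top bid at or above the reserve ($4,900).
Second-highest bid $3,700 exceeds the reserve $1,250 → payment $3,700.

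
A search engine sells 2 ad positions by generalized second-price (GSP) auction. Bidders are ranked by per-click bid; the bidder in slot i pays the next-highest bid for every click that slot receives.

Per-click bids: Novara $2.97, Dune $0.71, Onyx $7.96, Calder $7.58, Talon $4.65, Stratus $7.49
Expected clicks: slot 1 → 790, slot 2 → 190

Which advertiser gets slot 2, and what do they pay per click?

Calder; $7.49 per click

Per-click bids in order: $7.96 (Onyx) > $7.58 (Calder) > $7.49 (Stratus) > …
Slot 2 goes to the second-ranked bidder, Calder, who pays the next bid down: $7.49/click.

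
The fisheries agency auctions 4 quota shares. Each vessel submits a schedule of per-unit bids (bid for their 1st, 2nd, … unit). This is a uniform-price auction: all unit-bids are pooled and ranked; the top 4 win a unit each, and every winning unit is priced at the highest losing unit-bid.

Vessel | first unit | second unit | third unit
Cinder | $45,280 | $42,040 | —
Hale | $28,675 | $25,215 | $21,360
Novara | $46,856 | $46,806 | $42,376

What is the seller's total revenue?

Merging the schedules and taking the best 4: 46,856 (Novara-1), 46,806 (Novara-2), 45,280 (Cinder-1), 42,376 (Novara-3)
First bid not allocated: $42,040.
Allocation: Cinder 1, Novara 3. Every unit priced at $42,040.
Revenue = 4 × 42,040 = $168,160.

Total revenue: $168,160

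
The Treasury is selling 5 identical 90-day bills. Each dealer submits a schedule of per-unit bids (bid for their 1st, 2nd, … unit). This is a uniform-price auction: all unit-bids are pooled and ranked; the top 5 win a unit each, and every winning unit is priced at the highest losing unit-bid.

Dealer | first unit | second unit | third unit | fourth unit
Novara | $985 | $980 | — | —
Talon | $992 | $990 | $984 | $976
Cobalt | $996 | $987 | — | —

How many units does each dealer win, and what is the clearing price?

Pooled unit-bids ranked (top 5): 996 (Cobalt-1), 992 (Talon-1), 990 (Talon-2), 987 (Cobalt-2), 985 (Novara-1)
The (k+1)-th unit-bid is $984.
Allocation: Cobalt 2, Novara 1, Talon 2.

Cobalt 2, Novara 1, Talon 2; clearing price $984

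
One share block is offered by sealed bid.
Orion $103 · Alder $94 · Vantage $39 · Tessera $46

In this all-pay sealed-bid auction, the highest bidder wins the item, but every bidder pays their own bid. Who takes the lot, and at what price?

All-pay sealed-bid auction: the highest bidder wins the item, but every bidder pays their own bid.
Sorting bids: 103 (Orion) > 94 (Alder) > 46 (Tessera) > 39 (Vantage)
Orion wins with the top bid; all bids are sunk regardless.

Orion pays $103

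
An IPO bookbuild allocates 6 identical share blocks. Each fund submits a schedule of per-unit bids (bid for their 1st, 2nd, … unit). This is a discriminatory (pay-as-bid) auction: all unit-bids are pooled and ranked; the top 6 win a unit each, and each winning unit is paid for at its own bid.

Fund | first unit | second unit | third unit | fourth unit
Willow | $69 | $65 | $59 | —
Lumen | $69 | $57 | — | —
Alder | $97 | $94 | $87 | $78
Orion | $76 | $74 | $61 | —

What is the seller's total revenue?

All unit-bids, highest first — top 6: 97 (Alder-1), 94 (Alder-2), 87 (Alder-3), 78 (Alder-4), 76 (Orion-1), 74 (Orion-2)
Next rejected bid: $69 (not a price — pay-as-bid).
Each winning unit pays its own bid.
Revenue = 97 + 94 + 87 + 78 + 76 + 74 = $506.

Total revenue: $506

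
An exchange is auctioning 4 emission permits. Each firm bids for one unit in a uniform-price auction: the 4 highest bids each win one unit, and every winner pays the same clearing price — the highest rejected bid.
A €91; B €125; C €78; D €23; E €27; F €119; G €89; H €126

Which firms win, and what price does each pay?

H, B, F, A; each pays €89

Bids ranked high→low: 126 (H), 125 (B), 119 (F), 91 (A), 89 (G), 78 (C), …
Winners (4 units): H, B, F, A.
Highest unsuccessful bid: €89 → clearing price.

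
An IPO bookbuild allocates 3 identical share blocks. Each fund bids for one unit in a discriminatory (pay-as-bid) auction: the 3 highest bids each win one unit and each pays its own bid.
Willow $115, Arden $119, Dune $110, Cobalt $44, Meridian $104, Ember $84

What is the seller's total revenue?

Total revenue: $344

Bids ranked high→low: 119 (Arden), 115 (Willow), 110 (Dune), 104 (Meridian), 84 (Ember), …
Top 3: Arden, Willow, Dune.
Total revenue = 119 + 115 + 110 = $344.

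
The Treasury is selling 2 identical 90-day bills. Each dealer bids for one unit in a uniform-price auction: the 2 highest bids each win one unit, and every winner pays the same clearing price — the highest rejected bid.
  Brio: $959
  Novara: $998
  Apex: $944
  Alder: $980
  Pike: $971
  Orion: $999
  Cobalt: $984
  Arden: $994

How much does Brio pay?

Brio pays $0

Ordering the bids: 999 (Orion), 998 (Novara), 994 (Arden), 984 (Cobalt), …
Winners (2 units): Orion, Novara.
Clearing price = highest rejected bid = $994.
Brio does not win → pays $0.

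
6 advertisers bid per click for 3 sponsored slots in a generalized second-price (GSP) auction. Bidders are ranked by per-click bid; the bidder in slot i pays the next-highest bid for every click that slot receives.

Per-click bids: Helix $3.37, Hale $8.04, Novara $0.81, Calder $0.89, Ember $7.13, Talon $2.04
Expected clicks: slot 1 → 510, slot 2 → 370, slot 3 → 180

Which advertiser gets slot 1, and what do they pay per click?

Hale; $7.13 per click

Sorting advertisers: $8.04 (Hale) > $7.13 (Ember) > $3.37 (Helix) > $2.04 (Talon) > …
Slot 1 goes to the first-ranked bidder, Hale, who pays the next bid down: $7.13/click.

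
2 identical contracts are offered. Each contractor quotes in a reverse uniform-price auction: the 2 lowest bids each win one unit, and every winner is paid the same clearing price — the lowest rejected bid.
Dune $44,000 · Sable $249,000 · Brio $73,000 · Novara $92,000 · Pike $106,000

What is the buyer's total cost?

Ordering the bids: 44,000 (Dune), 73,000 (Brio), 92,000 (Novara), 106,000 (Pike), …
Lowest 2: Dune, Brio.
Clearing price = lowest rejected bid = $92,000.
Total cost = 2 × $92,000 = $184,000.

Total cost: $184,000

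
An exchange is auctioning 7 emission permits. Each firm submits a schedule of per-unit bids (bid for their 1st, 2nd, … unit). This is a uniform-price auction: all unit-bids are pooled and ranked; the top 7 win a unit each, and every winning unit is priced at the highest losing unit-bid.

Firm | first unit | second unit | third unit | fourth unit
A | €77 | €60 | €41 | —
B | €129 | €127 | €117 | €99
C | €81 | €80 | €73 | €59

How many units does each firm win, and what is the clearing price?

Pooled unit-bids ranked (top 7): 129 (B-1), 127 (B-2), 117 (B-3), 99 (B-4), 81 (C-1), 80 (C-2), 77 (A-1)
First bid not allocated: €73.
Allocation: A 1, B 4, C 2.

A 1, B 4, C 2; clearing price €73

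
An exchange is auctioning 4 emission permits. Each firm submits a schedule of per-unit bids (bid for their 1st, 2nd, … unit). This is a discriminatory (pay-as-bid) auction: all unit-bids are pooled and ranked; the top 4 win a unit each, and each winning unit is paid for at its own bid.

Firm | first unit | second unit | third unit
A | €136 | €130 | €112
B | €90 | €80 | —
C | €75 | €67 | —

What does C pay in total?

C pays €0

Pooled unit-bids ranked (top 4): 136 (A-1), 130 (A-2), 112 (A-3), 90 (B-1)
Next rejected bid: €80 (not a price — pay-as-bid).
C wins no units.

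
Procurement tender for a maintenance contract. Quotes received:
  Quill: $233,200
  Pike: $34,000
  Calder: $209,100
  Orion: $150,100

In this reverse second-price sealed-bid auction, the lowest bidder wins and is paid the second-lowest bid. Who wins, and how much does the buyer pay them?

Pike is paid $150,100

Sorting bids: 34,000 (Pike) < 150,100 (Orion) < 209,100 (Calder) < 233,200 (Quill)
Pike is lowest; is paid the second-lowest bid, $150,100.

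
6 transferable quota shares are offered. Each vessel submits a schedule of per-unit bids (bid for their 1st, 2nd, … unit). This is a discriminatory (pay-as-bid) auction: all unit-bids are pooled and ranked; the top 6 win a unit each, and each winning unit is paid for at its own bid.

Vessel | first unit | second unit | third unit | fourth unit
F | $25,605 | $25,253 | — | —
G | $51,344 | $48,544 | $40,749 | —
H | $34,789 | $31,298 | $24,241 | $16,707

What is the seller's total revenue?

Total revenue: $232,329

Merging the schedules and taking the best 6: 51,344 (G-1), 48,544 (G-2), 40,749 (G-3), 34,789 (H-1), 31,298 (H-2), 25,605 (F-1)
Next rejected bid: $25,253 (not a price — pay-as-bid).
Each winning unit pays its own bid.
Revenue = 51,344 + 48,544 + 40,749 + 34,789 + 31,298 + 25,605 = $232,329.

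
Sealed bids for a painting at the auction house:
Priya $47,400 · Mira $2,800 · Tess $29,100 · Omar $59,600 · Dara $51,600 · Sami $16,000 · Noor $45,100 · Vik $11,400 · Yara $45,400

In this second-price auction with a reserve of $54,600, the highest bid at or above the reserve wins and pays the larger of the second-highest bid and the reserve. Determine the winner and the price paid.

Sorting bids: 59,600 (Omar) > 51,600 (Dara) > 47,400 (Priya) > 45,400 (Yara) > 45,100 (Noor) > 29,100 (Tess) > …
Omar has the top bid at or above the reserve ($59,600).
Second-highest bid $51,600 is below the reserve $54,600, so the reserve binds → payment $54,600.

Omar pays $54,600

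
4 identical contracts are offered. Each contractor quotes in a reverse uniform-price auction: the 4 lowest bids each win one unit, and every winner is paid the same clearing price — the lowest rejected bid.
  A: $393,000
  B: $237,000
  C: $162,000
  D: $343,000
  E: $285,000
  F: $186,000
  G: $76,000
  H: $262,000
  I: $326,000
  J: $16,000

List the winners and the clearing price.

J, G, C, F; each is paid $237,000

Sorting: 16,000 (J), 76,000 (G), 162,000 (C), 186,000 (F), 237,000 (B), 262,000 (H), …
The 4 lowest are J, G, C, F.
Clearing price = lowest rejected bid = $237,000.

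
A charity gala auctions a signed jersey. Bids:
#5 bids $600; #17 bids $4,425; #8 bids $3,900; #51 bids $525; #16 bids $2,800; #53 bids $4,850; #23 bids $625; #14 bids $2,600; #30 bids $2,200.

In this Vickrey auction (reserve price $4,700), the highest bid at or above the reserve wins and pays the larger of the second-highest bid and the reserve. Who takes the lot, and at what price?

#53 pays $4,700

Vickrey auction (reserve price $4,700): the highest bid at or above the reserve wins and pays the larger of the second-highest bid and the reserve.
Sorting bids: 4,850 (#53) > 4,425 (#17) > 3,900 (#8) > 2,800 (#16) > 2,600 (#14) > 2,200 (#30) > …
Highest eligible bid: #53 at $4,850.
Second-highest bid $4,425 is below the reserve $4,700, so the reserve binds → payment $4,700.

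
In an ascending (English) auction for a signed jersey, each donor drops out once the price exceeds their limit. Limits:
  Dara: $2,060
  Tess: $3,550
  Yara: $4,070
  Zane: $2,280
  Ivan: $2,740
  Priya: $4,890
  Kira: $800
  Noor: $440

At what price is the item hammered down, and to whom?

Sorting limits: 4,890 (Priya) > 4,070 (Yara) > 3,550 (Tess) > 2,740 (Ivan) > 2,280 (Zane) > 2,060 (Dara) > …
Yara is the last rival to drop out, at $4,070; Priya remains and wins at that price.

Priya wins at $4,070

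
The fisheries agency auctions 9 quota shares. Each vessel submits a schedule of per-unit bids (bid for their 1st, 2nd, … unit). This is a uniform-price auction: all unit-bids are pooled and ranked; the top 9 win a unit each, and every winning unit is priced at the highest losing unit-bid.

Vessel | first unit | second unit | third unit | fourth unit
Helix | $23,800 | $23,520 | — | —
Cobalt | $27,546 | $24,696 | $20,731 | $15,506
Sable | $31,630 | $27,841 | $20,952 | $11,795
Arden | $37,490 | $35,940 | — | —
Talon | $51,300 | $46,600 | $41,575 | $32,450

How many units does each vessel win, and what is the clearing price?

Merging the schedules and taking the best 9: 51,300 (Talon-1), 46,600 (Talon-2), 41,575 (Talon-3), 37,490 (Arden-1), 35,940 (Arden-2), 32,450 (Talon-4), 31,630 (Sable-1), 27,841 (Sable-2), 27,546 (Cobalt-1)
First bid not allocated: $24,696.
Allocation: Arden 2, Cobalt 1, Sable 2, Talon 4.

Arden 2, Cobalt 1, Sable 2, Talon 4; clearing price $24,696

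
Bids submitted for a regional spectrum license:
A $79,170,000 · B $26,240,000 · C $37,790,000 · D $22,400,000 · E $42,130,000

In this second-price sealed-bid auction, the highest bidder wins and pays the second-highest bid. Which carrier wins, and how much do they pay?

Bids ranked: 79,170,000 (A) > 42,130,000 (E) > 37,790,000 (C) > 26,240,000 (B) > 22,400,000 (D)
Second-price: A pays E's bid of $42,130,000.

A pays $42,130,000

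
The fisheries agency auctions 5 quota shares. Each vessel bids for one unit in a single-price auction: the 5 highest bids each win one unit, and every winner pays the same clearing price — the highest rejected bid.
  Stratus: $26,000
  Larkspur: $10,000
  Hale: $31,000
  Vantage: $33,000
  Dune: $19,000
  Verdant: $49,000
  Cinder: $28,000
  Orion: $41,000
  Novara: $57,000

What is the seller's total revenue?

Total revenue: $140,000

Sorting: 57,000 (Novara), 49,000 (Verdant), 41,000 (Orion), 33,000 (Vantage), 31,000 (Hale), 28,000 (Cinder), 26,000 (Stratus), …
Top 5: Novara, Verdant, Orion, Vantage, Hale.
Clearing price = highest rejected bid = $28,000.
Total revenue = 5 × $28,000 = $140,000.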